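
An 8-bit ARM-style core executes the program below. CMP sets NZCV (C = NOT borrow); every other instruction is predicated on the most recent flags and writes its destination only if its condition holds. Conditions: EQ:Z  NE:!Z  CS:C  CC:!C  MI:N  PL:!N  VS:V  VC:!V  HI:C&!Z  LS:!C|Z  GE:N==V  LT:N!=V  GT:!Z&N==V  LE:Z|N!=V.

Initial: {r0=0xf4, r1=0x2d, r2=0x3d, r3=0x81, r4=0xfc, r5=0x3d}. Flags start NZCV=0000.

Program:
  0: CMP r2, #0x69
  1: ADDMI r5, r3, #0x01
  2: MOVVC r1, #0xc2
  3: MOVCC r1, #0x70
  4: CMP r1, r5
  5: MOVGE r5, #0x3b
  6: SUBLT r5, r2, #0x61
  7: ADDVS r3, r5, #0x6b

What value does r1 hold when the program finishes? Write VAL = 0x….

VAL = 0x70

0: ✓ CMP  NZCV=1000
1: ✓ ADDMI  r5←0x82
2: ✓ MOVVC  r1←0xc2
3: ✓ MOVCC  r1←0x70
4: ✓ CMP  NZCV=1001
5: ✓ MOVGE  r5←0x3b
6: · SUBLT
7: ✓ ADDVS  r3←0xa6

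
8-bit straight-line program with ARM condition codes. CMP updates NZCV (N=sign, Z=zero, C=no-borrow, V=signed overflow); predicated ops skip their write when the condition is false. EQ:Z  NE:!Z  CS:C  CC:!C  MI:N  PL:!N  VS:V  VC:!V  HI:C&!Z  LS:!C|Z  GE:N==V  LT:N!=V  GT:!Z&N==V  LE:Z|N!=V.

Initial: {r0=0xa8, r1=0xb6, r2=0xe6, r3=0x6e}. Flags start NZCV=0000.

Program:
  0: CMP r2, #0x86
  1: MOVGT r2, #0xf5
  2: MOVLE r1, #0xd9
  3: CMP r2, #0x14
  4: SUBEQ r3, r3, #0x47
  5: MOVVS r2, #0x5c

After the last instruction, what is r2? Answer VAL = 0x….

VAL = 0xf5

0: ✓ CMP  NZCV=0010
1: ✓ MOVGT  r2←0xf5
2: · MOVLE
3: ✓ CMP  NZCV=1010
4: · SUBEQ
5: · MOVVS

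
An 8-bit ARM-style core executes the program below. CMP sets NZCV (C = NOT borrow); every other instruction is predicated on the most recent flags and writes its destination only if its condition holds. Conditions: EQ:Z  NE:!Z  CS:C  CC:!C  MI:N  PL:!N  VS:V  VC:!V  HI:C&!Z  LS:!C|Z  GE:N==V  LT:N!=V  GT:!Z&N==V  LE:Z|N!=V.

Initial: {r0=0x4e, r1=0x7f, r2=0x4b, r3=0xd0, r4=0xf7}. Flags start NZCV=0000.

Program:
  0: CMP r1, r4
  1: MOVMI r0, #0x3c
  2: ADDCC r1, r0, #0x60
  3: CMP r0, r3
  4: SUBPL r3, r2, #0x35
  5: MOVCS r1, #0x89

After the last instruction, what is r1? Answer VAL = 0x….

VAL = 0x9c

[0] flags=1001 → (cmp)
[1] flags=1001 MI?T → r0=0x3c
[2] flags=1001 CC?T → r1=0x9c
[3] flags=0000 → (cmp)
[4] flags=0000 PL?T → r3=0x16
[5] flags=0000 CS?F → skip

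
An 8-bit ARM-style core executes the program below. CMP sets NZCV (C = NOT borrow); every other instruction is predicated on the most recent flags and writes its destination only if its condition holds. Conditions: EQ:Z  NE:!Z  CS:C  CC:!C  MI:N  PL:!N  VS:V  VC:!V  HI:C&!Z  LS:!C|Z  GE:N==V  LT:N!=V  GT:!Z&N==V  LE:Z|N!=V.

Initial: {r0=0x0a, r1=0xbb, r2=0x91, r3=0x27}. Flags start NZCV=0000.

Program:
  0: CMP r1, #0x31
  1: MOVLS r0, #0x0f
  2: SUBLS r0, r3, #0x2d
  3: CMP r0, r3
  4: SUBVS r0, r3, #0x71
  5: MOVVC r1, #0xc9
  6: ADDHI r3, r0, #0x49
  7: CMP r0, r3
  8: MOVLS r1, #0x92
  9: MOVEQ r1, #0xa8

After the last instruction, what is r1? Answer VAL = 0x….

VAL = 0x92

[0] flags=1010 → (cmp)
[1] flags=1010 LS?F → skip
[2] flags=1010 LS?F → skip
[3] flags=1000 → (cmp)
[4] flags=1000 VS?F → skip
[5] flags=1000 VC?T → r1=0xc9
[6] flags=1000 HI?F → skip
[7] flags=1000 → (cmp)
[8] flags=1000 LS?T → r1=0x92
[9] flags=1000 EQ?F → skip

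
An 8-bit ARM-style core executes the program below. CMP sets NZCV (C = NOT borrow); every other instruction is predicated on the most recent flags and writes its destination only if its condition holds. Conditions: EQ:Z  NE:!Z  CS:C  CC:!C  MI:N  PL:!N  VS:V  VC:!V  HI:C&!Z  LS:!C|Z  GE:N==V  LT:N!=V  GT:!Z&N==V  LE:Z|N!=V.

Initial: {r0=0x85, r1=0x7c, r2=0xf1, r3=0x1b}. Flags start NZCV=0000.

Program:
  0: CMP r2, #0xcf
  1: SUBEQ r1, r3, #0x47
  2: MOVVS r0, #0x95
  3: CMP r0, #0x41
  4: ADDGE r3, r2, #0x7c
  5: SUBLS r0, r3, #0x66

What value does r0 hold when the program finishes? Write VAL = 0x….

VAL = 0x85

[0] flags=0010 → (cmp)
[1] flags=0010 EQ?F → skip
[2] flags=0010 VS?F → skip
[3] flags=0011 → (cmp)
[4] flags=0011 GE?F → skip
[5] flags=0011 LS?F → skip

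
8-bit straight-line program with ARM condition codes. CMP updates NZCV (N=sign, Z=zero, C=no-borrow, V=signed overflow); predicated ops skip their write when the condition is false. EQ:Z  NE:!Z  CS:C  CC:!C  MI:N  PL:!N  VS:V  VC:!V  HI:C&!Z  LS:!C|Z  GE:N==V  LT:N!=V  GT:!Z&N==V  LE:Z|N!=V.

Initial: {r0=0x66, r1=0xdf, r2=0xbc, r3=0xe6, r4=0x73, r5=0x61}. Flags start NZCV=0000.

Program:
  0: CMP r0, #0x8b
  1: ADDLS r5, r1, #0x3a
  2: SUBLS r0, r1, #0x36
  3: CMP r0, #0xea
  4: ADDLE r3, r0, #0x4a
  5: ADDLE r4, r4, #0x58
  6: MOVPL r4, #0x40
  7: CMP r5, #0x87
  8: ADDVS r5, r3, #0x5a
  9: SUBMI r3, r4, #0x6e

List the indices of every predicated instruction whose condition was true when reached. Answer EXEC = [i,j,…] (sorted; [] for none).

EXEC = [1,2,4,5,8,9]

[0] flags=1001 → (cmp)
[1] flags=1001 LS?T → r5=0x19
[2] flags=1001 LS?T → r0=0xa9
[3] flags=1000 → (cmp)
[4] flags=1000 LE?T → r3=0xf3
[5] flags=1000 LE?T → r4=0xcb
[6] flags=1000 PL?F → skip
[7] flags=1001 → (cmp)
[8] flags=1001 VS?T → r5=0x4d
[9] flags=1001 MI?T → r3=0x5d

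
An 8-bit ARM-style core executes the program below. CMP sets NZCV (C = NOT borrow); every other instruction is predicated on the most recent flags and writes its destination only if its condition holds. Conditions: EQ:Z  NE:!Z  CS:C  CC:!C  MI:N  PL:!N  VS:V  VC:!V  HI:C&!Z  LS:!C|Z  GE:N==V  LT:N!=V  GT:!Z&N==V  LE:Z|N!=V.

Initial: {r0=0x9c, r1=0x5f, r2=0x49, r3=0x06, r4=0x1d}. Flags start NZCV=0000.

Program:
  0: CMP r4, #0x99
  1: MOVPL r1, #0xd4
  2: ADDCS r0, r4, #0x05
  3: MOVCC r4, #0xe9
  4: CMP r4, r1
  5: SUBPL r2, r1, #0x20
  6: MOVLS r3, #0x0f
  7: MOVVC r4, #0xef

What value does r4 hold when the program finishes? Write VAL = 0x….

[0] flags=1001 → (cmp)
[1] flags=1001 PL?F → skip
[2] flags=1001 CS?F → skip
[3] flags=1001 CC?T → r4=0xe9
[4] flags=1010 → (cmp)
[5] flags=1010 PL?F → skip
[6] flags=1010 LS?F → skip
[7] flags=1010 VC?T → r4=0xef

VAL = 0xef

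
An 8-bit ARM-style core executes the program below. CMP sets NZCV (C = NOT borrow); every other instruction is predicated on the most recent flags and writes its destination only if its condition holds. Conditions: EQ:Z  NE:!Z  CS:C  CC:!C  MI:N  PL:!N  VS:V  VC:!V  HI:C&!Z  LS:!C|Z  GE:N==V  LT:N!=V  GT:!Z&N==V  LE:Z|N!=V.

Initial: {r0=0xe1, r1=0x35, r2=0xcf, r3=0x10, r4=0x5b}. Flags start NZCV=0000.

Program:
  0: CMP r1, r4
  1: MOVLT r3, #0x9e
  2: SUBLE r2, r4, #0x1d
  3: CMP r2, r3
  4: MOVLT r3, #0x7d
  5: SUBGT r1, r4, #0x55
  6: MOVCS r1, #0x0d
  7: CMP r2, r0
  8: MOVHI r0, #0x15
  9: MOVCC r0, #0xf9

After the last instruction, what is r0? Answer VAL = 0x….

VAL = 0xf9

[0] flags=1000 → (cmp)
[1] flags=1000 LT?T → r3=0x9e
[2] flags=1000 LE?T → r2=0x3e
[3] flags=1001 → (cmp)
[4] flags=1001 LT?F → skip
[5] flags=1001 GT?T → r1=0x06
[6] flags=1001 CS?F → skip
[7] flags=0000 → (cmp)
[8] flags=0000 HI?F → skip
[9] flags=0000 CC?T → r0=0xf9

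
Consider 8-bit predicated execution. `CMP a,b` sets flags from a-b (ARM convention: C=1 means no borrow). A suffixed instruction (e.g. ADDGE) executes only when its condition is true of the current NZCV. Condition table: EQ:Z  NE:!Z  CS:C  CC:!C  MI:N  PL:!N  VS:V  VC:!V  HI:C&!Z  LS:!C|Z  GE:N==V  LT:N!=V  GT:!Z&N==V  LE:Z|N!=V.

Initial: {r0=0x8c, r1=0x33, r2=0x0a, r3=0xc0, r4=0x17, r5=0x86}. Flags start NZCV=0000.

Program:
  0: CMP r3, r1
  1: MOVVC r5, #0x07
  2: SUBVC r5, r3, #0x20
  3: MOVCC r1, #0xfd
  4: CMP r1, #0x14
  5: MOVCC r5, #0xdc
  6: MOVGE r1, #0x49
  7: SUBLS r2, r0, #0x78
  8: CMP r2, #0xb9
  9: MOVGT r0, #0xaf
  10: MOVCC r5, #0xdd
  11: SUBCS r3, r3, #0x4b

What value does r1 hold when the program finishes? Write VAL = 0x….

0: ✓ CMP  NZCV=1010
1: ✓ MOVVC  r5←0x07
2: ✓ SUBVC  r5←0xa0
3: · MOVCC
4: ✓ CMP  NZCV=0010
5: · MOVCC
6: ✓ MOVGE  r1←0x49
7: · SUBLS
8: ✓ CMP  NZCV=0000
9: ✓ MOVGT  r0←0xaf
10: ✓ MOVCC  r5←0xdd
11: · SUBCS

VAL = 0x49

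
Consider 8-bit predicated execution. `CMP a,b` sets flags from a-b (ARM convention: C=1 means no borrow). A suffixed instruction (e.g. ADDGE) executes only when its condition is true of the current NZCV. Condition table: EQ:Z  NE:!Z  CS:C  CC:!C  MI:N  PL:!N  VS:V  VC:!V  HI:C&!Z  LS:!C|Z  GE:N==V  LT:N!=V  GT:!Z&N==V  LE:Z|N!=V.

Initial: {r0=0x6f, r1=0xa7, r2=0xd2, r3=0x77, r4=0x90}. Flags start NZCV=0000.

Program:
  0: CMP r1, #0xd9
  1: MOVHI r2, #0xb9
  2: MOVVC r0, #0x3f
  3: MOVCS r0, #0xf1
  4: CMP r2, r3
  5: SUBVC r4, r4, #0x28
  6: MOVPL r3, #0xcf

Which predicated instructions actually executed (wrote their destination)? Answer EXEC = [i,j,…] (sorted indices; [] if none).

EXEC = [2,6]

[0] flags=1000 → (cmp)
[1] flags=1000 HI?F → skip
[2] flags=1000 VC?T → r0=0x3f
[3] flags=1000 CS?F → skip
[4] flags=0011 → (cmp)
[5] flags=0011 VC?F → skip
[6] flags=0011 PL?T → r3=0xcf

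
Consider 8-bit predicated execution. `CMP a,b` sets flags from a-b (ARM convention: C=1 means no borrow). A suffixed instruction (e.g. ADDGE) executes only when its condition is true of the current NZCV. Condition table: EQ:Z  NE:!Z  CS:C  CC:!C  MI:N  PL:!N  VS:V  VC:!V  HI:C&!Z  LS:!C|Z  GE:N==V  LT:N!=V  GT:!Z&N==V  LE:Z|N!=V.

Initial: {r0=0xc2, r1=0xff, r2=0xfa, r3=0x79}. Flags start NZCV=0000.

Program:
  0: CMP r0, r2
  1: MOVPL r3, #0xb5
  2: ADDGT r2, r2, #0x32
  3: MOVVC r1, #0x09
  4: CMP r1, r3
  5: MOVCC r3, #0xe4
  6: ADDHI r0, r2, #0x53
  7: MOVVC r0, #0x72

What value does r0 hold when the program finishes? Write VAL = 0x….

VAL = 0x72

0: ✓ CMP  NZCV=1000
1: · MOVPL
2: · ADDGT
3: ✓ MOVVC  r1←0x09
4: ✓ CMP  NZCV=1000
5: ✓ MOVCC  r3←0xe4
6: · ADDHI
7: ✓ MOVVC  r0←0x72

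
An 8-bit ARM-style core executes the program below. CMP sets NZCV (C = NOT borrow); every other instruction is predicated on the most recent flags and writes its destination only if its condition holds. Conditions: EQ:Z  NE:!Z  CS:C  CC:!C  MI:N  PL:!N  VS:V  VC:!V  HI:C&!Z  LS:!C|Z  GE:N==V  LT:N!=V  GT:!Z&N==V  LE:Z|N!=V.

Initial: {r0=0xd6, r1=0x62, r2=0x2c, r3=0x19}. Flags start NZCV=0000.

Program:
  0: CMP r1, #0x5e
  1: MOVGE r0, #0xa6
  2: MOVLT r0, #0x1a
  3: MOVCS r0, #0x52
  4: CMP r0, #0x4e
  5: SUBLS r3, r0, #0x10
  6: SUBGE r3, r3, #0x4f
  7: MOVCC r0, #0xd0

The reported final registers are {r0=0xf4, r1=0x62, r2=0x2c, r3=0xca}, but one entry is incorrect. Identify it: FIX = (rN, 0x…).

0: ✓ CMP  NZCV=0010
1: ✓ MOVGE  r0←0xa6
2: · MOVLT
3: ✓ MOVCS  r0←0x52
4: ✓ CMP  NZCV=0010
5: · SUBLS
6: ✓ SUBGE  r3←0xca
7: · MOVCC

FIX = (r0, 0x52)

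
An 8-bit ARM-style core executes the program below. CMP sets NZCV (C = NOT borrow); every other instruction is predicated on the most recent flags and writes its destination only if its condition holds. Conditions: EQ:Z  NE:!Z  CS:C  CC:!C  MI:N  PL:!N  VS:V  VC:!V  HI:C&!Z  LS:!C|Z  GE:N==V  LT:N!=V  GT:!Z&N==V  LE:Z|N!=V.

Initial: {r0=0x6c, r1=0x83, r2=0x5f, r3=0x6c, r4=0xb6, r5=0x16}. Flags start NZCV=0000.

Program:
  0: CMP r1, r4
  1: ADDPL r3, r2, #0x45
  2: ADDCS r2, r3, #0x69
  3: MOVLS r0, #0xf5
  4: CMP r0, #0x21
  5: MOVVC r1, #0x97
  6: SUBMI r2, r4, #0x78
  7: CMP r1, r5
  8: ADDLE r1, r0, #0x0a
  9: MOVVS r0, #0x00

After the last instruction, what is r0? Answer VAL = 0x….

VAL = 0xf5

0: ✓ CMP  NZCV=1000
1: · ADDPL
2: · ADDCS
3: ✓ MOVLS  r0←0xf5
4: ✓ CMP  NZCV=1010
5: ✓ MOVVC  r1←0x97
6: ✓ SUBMI  r2←0x3e
7: ✓ CMP  NZCV=1010
8: ✓ ADDLE  r1←0xff
9: · MOVVS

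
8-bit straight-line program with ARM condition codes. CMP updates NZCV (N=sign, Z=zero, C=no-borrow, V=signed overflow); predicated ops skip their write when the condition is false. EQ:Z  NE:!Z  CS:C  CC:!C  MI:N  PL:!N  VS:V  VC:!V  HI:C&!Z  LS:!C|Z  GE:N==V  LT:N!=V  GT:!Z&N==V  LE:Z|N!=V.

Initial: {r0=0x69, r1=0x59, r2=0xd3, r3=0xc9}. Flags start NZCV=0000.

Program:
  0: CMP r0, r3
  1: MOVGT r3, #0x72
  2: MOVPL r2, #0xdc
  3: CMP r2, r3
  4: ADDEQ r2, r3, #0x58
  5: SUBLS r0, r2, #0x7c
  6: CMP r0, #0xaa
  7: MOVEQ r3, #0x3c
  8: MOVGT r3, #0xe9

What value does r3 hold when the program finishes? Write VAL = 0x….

0: ✓ CMP  NZCV=1001
1: ✓ MOVGT  r3←0x72
2: · MOVPL
3: ✓ CMP  NZCV=0011
4: · ADDEQ
5: · SUBLS
6: ✓ CMP  NZCV=1001
7: · MOVEQ
8: ✓ MOVGT  r3←0xe9

VAL = 0xe9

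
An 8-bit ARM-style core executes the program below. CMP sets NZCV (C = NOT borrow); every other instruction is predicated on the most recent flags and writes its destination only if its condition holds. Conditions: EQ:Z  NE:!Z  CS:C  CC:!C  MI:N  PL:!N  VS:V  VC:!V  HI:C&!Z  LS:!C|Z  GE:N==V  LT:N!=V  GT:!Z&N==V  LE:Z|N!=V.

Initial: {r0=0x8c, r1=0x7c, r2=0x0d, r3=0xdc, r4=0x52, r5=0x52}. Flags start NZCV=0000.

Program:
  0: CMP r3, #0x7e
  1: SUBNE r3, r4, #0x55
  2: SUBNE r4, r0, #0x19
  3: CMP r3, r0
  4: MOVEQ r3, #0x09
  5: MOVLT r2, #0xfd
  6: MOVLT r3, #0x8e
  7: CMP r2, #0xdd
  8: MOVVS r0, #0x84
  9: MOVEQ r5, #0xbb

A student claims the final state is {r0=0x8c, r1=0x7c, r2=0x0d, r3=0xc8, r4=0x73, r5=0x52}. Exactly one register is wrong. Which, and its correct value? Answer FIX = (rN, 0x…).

FIX = (r3, 0xfd)

0: ✓ CMP  NZCV=0011
1: ✓ SUBNE  r3←0xfd
2: ✓ SUBNE  r4←0x73
3: ✓ CMP  NZCV=0010
4: · MOVEQ
5: · MOVLT
6: · MOVLT
7: ✓ CMP  NZCV=0000
8: · MOVVS
9: · MOVEQ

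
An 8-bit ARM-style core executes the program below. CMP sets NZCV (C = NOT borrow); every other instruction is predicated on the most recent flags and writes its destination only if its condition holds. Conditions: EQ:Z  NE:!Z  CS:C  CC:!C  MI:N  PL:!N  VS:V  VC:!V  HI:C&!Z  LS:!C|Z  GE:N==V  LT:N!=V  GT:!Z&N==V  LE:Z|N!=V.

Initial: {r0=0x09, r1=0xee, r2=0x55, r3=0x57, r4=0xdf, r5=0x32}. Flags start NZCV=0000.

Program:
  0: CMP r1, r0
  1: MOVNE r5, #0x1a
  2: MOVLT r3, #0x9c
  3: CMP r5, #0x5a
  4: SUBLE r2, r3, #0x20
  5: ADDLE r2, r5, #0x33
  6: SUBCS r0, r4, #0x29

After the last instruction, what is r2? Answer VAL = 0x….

VAL = 0x4d

0: ✓ CMP  NZCV=1010
1: ✓ MOVNE  r5←0x1a
2: ✓ MOVLT  r3←0x9c
3: ✓ CMP  NZCV=1000
4: ✓ SUBLE  r2←0x7c
5: ✓ ADDLE  r2←0x4d
6: · SUBCS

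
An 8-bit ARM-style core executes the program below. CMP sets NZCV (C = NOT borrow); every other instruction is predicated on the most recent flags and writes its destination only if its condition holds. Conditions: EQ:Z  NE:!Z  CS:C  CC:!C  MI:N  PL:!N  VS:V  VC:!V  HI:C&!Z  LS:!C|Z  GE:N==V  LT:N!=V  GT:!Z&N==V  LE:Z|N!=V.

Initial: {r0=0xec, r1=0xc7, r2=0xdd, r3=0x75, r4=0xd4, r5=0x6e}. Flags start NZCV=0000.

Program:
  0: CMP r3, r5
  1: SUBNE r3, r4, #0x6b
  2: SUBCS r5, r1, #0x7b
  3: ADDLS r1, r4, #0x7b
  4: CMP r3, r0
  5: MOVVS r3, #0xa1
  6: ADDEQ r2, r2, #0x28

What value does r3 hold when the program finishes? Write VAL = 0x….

VAL = 0x69

0: ✓ CMP  NZCV=0010
1: ✓ SUBNE  r3←0x69
2: ✓ SUBCS  r5←0x4c
3: · ADDLS
4: ✓ CMP  NZCV=0000
5: · MOVVS
6: · ADDEQ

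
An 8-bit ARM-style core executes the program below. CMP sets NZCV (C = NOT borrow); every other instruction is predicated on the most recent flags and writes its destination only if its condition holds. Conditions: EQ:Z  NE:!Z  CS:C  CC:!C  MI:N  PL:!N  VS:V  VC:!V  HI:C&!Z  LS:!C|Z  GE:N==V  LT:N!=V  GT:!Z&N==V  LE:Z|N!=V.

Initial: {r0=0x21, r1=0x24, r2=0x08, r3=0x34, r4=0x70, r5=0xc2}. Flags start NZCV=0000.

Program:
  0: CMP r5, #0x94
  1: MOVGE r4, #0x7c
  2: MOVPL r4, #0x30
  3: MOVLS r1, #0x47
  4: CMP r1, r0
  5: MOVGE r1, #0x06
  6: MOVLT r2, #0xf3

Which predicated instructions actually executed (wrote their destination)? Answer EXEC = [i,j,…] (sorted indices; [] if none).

EXEC = [1,2,5]

[0] flags=0010 → (cmp)
[1] flags=0010 GE?T → r4=0x7c
[2] flags=0010 PL?T → r4=0x30
[3] flags=0010 LS?F → skip
[4] flags=0010 → (cmp)
[5] flags=0010 GE?T → r1=0x06
[6] flags=0010 LT?F → skip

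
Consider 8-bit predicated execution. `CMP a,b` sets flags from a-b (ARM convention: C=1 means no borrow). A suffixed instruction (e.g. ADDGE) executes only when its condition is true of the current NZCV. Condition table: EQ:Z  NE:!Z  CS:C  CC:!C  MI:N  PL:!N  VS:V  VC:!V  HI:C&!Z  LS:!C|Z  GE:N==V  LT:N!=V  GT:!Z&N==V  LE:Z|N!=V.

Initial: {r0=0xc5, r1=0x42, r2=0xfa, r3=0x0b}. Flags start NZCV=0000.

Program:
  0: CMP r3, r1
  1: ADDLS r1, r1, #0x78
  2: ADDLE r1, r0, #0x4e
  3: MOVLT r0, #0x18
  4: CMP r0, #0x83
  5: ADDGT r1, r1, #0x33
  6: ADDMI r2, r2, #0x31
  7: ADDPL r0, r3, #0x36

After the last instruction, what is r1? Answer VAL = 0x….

[0] flags=1000 → (cmp)
[1] flags=1000 LS?T → r1=0xba
[2] flags=1000 LE?T → r1=0x13
[3] flags=1000 LT?T → r0=0x18
[4] flags=1001 → (cmp)
[5] flags=1001 GT?T → r1=0x46
[6] flags=1001 MI?T → r2=0x2b
[7] flags=1001 PL?F → skip

VAL = 0x46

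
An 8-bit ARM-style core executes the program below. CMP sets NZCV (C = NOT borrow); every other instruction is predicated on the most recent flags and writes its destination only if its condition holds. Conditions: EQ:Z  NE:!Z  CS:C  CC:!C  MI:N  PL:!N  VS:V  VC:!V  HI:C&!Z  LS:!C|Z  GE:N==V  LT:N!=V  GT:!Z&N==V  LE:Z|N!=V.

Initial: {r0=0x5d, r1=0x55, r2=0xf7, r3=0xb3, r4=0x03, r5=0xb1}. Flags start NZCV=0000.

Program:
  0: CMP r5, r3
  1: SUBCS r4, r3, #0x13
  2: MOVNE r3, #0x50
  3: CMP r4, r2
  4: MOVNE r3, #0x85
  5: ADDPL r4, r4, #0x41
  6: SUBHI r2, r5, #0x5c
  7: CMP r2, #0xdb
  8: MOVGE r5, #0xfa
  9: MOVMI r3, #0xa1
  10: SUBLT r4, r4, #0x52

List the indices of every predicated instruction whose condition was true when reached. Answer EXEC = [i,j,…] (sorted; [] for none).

EXEC = [2,4,5,8]

0: ✓ CMP  NZCV=1000
1: · SUBCS
2: ✓ MOVNE  r3←0x50
3: ✓ CMP  NZCV=0000
4: ✓ MOVNE  r3←0x85
5: ✓ ADDPL  r4←0x44
6: · SUBHI
7: ✓ CMP  NZCV=0010
8: ✓ MOVGE  r5←0xfa
9: · MOVMI
10: · SUBLT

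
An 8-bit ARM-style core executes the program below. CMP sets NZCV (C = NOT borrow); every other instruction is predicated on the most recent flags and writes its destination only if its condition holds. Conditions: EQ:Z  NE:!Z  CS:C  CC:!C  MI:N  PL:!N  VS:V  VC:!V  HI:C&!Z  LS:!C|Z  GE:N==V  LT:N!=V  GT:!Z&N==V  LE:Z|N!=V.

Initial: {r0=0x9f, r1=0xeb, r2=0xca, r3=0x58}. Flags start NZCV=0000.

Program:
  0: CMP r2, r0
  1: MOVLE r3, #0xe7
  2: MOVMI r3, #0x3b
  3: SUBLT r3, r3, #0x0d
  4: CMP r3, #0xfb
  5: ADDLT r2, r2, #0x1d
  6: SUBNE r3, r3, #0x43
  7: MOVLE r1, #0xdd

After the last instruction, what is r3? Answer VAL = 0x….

VAL = 0x15

[0] flags=0010 → (cmp)
[1] flags=0010 LE?F → skip
[2] flags=0010 MI?F → skip
[3] flags=0010 LT?F → skip
[4] flags=0000 → (cmp)
[5] flags=0000 LT?F → skip
[6] flags=0000 NE?T → r3=0x15
[7] flags=0000 LE?F → skip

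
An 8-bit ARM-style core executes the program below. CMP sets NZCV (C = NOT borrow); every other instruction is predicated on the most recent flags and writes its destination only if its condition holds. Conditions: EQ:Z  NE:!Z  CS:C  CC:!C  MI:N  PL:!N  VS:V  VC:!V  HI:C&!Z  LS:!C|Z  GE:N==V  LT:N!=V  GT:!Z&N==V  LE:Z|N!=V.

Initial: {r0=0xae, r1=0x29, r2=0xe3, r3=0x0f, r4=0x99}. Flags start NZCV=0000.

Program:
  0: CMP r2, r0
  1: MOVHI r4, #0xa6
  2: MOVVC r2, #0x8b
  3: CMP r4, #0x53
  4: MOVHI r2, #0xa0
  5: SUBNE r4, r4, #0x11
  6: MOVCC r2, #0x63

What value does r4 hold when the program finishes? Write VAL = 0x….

VAL = 0x95

[0] flags=0010 → (cmp)
[1] flags=0010 HI?T → r4=0xa6
[2] flags=0010 VC?T → r2=0x8b
[3] flags=0011 → (cmp)
[4] flags=0011 HI?T → r2=0xa0
[5] flags=0011 NE?T → r4=0x95
[6] flags=0011 CC?F → skip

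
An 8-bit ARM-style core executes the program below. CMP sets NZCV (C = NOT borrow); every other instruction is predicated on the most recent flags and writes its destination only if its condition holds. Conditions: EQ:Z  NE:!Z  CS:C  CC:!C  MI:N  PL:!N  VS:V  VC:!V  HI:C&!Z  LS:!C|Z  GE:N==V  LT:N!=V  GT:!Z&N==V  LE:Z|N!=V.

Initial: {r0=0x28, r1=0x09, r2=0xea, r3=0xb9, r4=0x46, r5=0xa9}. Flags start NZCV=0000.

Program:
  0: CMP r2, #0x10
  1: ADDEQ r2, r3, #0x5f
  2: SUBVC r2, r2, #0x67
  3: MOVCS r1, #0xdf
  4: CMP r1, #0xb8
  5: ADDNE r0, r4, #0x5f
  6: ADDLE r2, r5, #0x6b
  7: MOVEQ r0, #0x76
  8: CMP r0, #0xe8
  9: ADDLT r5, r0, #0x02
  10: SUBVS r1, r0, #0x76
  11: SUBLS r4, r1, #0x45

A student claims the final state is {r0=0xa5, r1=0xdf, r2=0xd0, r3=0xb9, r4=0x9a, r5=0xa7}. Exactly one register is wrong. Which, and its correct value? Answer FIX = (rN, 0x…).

FIX = (r2, 0x83)

[0] flags=1010 → (cmp)
[1] flags=1010 EQ?F → skip
[2] flags=1010 VC?T → r2=0x83
[3] flags=1010 CS?T → r1=0xdf
[4] flags=0010 → (cmp)
[5] flags=0010 NE?T → r0=0xa5
[6] flags=0010 LE?F → skip
[7] flags=0010 EQ?F → skip
[8] flags=1000 → (cmp)
[9] flags=1000 LT?T → r5=0xa7
[10] flags=1000 VS?F → skip
[11] flags=1000 LS?T → r4=0x9a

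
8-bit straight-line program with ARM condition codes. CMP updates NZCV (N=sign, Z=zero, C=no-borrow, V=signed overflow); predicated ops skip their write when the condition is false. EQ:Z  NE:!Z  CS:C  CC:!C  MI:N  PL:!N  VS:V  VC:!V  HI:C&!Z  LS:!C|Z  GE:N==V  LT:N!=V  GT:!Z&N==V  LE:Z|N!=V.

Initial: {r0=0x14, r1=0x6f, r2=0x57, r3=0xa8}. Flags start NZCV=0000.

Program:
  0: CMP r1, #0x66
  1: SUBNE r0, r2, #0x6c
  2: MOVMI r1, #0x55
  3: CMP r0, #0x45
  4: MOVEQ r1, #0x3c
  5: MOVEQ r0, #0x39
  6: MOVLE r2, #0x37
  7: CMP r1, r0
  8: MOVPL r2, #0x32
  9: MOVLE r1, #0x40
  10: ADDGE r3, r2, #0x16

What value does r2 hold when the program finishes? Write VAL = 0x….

VAL = 0x37

[0] flags=0010 → (cmp)
[1] flags=0010 NE?T → r0=0xeb
[2] flags=0010 MI?F → skip
[3] flags=1010 → (cmp)
[4] flags=1010 EQ?F → skip
[5] flags=1010 EQ?F → skip
[6] flags=1010 LE?T → r2=0x37
[7] flags=1001 → (cmp)
[8] flags=1001 PL?F → skip
[9] flags=1001 LE?F → skip
[10] flags=1001 GE?T → r3=0x4d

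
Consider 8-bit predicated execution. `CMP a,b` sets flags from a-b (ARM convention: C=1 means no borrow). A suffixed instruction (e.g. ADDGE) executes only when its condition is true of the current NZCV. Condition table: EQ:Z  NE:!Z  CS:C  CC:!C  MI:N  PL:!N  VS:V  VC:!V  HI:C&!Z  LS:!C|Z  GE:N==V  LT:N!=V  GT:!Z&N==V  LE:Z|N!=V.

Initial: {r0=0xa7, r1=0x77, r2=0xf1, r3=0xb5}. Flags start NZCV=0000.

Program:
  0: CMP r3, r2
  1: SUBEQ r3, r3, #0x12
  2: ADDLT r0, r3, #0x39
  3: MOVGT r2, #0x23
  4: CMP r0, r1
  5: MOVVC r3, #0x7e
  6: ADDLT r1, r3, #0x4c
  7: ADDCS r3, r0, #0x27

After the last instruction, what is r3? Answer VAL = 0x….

0: ✓ CMP  NZCV=1000
1: · SUBEQ
2: ✓ ADDLT  r0←0xee
3: · MOVGT
4: ✓ CMP  NZCV=0011
5: · MOVVC
6: ✓ ADDLT  r1←0x01
7: ✓ ADDCS  r3←0x15

VAL = 0x15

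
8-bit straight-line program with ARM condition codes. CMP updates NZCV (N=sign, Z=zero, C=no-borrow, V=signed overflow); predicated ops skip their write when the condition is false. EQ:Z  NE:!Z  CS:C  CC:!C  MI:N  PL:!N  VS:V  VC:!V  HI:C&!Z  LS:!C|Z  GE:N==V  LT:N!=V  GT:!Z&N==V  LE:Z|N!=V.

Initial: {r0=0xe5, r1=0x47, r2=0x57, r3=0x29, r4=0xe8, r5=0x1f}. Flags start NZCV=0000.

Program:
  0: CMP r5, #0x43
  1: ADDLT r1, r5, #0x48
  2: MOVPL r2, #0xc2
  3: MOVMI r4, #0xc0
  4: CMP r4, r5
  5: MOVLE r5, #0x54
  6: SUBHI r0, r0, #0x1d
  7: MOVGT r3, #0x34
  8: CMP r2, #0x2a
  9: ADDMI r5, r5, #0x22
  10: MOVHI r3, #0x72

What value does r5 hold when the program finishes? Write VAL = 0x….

[0] flags=1000 → (cmp)
[1] flags=1000 LT?T → r1=0x67
[2] flags=1000 PL?F → skip
[3] flags=1000 MI?T → r4=0xc0
[4] flags=1010 → (cmp)
[5] flags=1010 LE?T → r5=0x54
[6] flags=1010 HI?T → r0=0xc8
[7] flags=1010 GT?F → skip
[8] flags=0010 → (cmp)
[9] flags=0010 MI?F → skip
[10] flags=0010 HI?T → r3=0x72

VAL = 0x54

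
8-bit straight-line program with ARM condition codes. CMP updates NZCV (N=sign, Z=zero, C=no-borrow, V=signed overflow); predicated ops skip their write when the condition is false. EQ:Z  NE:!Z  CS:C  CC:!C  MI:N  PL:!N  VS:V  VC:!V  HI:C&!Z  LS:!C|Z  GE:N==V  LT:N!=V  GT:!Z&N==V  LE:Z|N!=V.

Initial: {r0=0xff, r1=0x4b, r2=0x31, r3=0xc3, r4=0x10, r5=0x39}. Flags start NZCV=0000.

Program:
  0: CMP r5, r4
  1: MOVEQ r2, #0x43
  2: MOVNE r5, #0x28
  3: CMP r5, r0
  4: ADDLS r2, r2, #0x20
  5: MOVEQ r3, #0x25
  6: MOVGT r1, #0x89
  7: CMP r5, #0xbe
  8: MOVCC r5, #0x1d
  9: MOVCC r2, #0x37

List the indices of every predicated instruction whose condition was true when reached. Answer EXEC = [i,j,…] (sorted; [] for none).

EXEC = [2,4,6,8,9]

0: ✓ CMP  NZCV=0010
1: · MOVEQ
2: ✓ MOVNE  r5←0x28
3: ✓ CMP  NZCV=0000
4: ✓ ADDLS  r2←0x51
5: · MOVEQ
6: ✓ MOVGT  r1←0x89
7: ✓ CMP  NZCV=0000
8: ✓ MOVCC  r5←0x1d
9: ✓ MOVCC  r2←0x37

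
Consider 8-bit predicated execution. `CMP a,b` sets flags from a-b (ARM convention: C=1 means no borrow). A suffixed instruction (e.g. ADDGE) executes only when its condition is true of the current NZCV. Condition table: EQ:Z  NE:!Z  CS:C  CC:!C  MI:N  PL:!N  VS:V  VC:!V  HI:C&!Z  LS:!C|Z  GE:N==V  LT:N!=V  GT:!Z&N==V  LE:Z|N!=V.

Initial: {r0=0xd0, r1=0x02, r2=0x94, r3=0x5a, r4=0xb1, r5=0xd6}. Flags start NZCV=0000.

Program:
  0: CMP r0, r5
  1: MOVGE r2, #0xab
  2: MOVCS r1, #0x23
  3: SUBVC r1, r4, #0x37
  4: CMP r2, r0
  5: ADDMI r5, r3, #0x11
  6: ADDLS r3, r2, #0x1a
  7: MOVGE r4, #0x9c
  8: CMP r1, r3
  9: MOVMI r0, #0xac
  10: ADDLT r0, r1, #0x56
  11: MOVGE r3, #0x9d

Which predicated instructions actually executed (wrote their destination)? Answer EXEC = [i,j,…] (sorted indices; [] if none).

[0] flags=1000 → (cmp)
[1] flags=1000 GE?F → skip
[2] flags=1000 CS?F → skip
[3] flags=1000 VC?T → r1=0x7a
[4] flags=1000 → (cmp)
[5] flags=1000 MI?T → r5=0x6b
[6] flags=1000 LS?T → r3=0xae
[7] flags=1000 GE?F → skip
[8] flags=1001 → (cmp)
[9] flags=1001 MI?T → r0=0xac
[10] flags=1001 LT?F → skip
[11] flags=1001 GE?T → r3=0x9d

EXEC = [3,5,6,9,11]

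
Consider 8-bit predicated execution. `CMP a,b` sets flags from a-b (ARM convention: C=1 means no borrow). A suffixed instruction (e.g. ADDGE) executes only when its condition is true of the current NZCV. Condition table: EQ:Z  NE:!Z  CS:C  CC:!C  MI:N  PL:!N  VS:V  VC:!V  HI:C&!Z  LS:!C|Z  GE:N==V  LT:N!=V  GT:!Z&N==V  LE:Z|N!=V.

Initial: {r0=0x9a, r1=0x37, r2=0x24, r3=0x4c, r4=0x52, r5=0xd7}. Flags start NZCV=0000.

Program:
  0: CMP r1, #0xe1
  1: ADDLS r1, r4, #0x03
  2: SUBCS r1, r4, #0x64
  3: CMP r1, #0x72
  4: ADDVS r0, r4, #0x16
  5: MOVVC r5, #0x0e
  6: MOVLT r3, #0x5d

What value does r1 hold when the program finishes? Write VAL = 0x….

VAL = 0x55

[0] flags=0000 → (cmp)
[1] flags=0000 LS?T → r1=0x55
[2] flags=0000 CS?F → skip
[3] flags=1000 → (cmp)
[4] flags=1000 VS?F → skip
[5] flags=1000 VC?T → r5=0x0e
[6] flags=1000 LT?T → r3=0x5d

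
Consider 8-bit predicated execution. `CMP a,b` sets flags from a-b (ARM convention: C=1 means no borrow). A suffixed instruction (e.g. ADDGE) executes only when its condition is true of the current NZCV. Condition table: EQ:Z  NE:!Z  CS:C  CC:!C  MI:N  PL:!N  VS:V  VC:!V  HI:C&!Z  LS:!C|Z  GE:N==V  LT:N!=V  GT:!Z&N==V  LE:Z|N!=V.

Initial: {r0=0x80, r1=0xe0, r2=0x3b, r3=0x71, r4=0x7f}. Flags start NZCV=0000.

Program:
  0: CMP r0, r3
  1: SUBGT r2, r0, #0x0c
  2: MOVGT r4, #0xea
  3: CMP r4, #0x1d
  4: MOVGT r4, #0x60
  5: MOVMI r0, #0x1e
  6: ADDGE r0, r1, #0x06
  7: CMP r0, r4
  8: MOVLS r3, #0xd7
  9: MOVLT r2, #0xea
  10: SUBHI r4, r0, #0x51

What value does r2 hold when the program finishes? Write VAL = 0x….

[0] flags=0011 → (cmp)
[1] flags=0011 GT?F → skip
[2] flags=0011 GT?F → skip
[3] flags=0010 → (cmp)
[4] flags=0010 GT?T → r4=0x60
[5] flags=0010 MI?F → skip
[6] flags=0010 GE?T → r0=0xe6
[7] flags=1010 → (cmp)
[8] flags=1010 LS?F → skip
[9] flags=1010 LT?T → r2=0xea
[10] flags=1010 HI?T → r4=0x95

VAL = 0xea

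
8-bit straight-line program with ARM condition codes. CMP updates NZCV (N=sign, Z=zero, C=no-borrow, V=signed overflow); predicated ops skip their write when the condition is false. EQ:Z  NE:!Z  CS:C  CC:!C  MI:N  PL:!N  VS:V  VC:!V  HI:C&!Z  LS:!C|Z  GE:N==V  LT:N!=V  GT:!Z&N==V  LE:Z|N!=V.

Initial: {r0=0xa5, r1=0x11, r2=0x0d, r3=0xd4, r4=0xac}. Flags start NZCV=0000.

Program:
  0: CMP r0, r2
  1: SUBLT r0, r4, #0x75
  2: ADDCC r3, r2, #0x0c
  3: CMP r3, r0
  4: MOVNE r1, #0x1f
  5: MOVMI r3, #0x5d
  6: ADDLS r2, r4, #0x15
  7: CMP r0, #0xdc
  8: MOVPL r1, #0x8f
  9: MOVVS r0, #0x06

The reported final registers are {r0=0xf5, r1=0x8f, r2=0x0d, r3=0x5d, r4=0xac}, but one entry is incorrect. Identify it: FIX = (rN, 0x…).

FIX = (r0, 0x37)

0: ✓ CMP  NZCV=1010
1: ✓ SUBLT  r0←0x37
2: · ADDCC
3: ✓ CMP  NZCV=1010
4: ✓ MOVNE  r1←0x1f
5: ✓ MOVMI  r3←0x5d
6: · ADDLS
7: ✓ CMP  NZCV=0000
8: ✓ MOVPL  r1←0x8f
9: · MOVVS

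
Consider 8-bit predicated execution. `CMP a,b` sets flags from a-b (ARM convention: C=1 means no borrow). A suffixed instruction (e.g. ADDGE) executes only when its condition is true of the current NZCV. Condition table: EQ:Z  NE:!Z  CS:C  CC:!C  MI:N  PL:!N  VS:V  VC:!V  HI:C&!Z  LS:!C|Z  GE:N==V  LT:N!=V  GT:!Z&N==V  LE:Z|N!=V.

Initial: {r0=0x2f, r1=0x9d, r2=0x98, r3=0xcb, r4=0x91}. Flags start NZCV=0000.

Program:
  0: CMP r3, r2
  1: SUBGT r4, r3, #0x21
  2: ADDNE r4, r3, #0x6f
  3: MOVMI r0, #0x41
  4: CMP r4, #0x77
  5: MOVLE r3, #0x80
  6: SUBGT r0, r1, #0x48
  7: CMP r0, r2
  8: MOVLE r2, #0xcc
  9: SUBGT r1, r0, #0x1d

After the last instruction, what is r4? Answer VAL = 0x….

[0] flags=0010 → (cmp)
[1] flags=0010 GT?T → r4=0xaa
[2] flags=0010 NE?T → r4=0x3a
[3] flags=0010 MI?F → skip
[4] flags=1000 → (cmp)
[5] flags=1000 LE?T → r3=0x80
[6] flags=1000 GT?F → skip
[7] flags=1001 → (cmp)
[8] flags=1001 LE?F → skip
[9] flags=1001 GT?T → r1=0x12

VAL = 0x3a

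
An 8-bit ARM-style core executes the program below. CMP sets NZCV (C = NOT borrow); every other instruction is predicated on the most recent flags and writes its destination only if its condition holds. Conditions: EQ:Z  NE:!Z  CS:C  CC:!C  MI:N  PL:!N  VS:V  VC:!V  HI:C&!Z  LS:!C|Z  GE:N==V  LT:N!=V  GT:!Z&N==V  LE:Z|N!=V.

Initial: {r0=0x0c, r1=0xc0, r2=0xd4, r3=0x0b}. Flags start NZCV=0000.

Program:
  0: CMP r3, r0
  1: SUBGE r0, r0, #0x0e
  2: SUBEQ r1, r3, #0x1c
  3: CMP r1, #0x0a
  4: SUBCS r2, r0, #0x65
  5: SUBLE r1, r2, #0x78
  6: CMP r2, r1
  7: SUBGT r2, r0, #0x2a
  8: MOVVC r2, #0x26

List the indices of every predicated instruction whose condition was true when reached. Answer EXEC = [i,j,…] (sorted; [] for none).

EXEC = [4,5]

[0] flags=1000 → (cmp)
[1] flags=1000 GE?F → skip
[2] flags=1000 EQ?F → skip
[3] flags=1010 → (cmp)
[4] flags=1010 CS?T → r2=0xa7
[5] flags=1010 LE?T → r1=0x2f
[6] flags=0011 → (cmp)
[7] flags=0011 GT?F → skip
[8] flags=0011 VC?F → skip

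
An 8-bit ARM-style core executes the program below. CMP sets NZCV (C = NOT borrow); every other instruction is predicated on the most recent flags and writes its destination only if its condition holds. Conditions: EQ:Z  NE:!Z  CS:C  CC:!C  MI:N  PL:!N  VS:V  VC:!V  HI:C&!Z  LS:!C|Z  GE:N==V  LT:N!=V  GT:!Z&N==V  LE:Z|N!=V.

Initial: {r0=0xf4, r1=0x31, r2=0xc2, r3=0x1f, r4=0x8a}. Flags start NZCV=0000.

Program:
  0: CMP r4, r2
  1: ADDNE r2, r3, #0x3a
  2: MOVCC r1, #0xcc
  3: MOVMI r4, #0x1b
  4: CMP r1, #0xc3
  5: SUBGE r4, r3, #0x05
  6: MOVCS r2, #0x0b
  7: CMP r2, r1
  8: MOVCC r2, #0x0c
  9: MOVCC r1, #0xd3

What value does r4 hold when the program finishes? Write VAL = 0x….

[0] flags=1000 → (cmp)
[1] flags=1000 NE?T → r2=0x59
[2] flags=1000 CC?T → r1=0xcc
[3] flags=1000 MI?T → r4=0x1b
[4] flags=0010 → (cmp)
[5] flags=0010 GE?T → r4=0x1a
[6] flags=0010 CS?T → r2=0x0b
[7] flags=0000 → (cmp)
[8] flags=0000 CC?T → r2=0x0c
[9] flags=0000 CC?T → r1=0xd3

VAL = 0x1a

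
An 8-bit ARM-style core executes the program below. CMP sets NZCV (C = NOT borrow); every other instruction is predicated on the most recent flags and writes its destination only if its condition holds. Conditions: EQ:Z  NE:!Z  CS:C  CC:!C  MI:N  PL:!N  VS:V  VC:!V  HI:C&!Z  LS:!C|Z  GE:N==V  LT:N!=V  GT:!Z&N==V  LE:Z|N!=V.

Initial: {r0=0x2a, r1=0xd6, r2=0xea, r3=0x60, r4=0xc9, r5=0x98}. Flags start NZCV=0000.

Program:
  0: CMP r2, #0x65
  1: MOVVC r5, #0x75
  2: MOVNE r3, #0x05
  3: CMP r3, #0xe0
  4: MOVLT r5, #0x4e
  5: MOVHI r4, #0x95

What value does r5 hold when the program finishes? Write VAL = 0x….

VAL = 0x75

[0] flags=1010 → (cmp)
[1] flags=1010 VC?T → r5=0x75
[2] flags=1010 NE?T → r3=0x05
[3] flags=0000 → (cmp)
[4] flags=0000 LT?F → skip
[5] flags=0000 HI?F → skip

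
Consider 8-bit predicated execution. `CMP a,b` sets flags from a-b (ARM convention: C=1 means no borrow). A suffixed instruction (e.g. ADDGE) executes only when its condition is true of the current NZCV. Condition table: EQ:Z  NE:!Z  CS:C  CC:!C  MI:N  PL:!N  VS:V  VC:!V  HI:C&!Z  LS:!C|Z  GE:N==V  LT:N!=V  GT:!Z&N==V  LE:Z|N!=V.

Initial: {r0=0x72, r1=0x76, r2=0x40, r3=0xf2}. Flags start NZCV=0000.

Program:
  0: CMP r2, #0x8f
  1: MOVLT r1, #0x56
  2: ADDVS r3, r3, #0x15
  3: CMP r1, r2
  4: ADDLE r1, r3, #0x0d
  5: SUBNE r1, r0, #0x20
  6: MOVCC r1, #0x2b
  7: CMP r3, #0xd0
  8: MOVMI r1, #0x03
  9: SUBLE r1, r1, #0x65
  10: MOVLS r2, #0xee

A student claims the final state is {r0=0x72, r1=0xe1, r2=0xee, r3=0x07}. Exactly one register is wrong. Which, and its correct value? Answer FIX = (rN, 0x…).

0: ✓ CMP  NZCV=1001
1: · MOVLT
2: ✓ ADDVS  r3←0x07
3: ✓ CMP  NZCV=0010
4: · ADDLE
5: ✓ SUBNE  r1←0x52
6: · MOVCC
7: ✓ CMP  NZCV=0000
8: · MOVMI
9: · SUBLE
10: ✓ MOVLS  r2←0xee

FIX = (r1, 0x52)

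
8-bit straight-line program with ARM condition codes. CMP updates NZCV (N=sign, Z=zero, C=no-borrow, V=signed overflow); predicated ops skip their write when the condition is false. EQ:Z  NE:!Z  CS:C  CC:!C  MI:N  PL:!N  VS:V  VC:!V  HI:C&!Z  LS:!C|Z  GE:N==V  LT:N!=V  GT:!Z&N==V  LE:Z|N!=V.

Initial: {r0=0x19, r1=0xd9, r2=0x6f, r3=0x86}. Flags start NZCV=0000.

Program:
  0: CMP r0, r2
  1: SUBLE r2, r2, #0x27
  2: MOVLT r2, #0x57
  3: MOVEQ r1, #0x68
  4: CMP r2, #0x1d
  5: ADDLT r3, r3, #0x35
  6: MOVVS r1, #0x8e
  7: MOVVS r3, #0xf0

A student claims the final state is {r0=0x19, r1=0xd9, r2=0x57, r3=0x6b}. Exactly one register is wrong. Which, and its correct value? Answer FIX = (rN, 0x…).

FIX = (r3, 0x86)

[0] flags=1000 → (cmp)
[1] flags=1000 LE?T → r2=0x48
[2] flags=1000 LT?T → r2=0x57
[3] flags=1000 EQ?F → skip
[4] flags=0010 → (cmp)
[5] flags=0010 LT?F → skip
[6] flags=0010 VS?F → skip
[7] flags=0010 VS?F → skip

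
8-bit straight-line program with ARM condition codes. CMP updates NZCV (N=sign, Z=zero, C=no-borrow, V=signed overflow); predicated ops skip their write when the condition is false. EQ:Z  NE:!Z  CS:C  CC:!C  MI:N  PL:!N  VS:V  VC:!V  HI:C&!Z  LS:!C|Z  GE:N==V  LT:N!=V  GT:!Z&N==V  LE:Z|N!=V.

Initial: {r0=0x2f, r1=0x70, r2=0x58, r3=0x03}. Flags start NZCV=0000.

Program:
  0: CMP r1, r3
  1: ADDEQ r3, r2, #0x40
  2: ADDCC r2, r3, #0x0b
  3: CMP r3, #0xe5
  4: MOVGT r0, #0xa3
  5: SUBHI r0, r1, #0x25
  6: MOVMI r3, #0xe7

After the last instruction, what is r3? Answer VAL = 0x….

VAL = 0x03

0: ✓ CMP  NZCV=0010
1: · ADDEQ
2: · ADDCC
3: ✓ CMP  NZCV=0000
4: ✓ MOVGT  r0←0xa3
5: · SUBHI
6: · MOVMI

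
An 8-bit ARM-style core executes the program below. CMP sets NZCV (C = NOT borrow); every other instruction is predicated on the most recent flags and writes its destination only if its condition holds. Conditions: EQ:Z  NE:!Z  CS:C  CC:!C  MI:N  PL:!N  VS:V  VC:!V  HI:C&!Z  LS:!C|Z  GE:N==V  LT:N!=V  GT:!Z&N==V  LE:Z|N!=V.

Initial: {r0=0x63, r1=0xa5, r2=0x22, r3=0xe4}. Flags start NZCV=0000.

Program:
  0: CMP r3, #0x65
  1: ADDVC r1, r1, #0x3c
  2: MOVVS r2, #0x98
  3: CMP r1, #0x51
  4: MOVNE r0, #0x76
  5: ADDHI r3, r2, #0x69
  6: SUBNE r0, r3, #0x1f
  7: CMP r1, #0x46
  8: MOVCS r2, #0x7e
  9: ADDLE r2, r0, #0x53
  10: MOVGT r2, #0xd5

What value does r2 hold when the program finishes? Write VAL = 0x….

VAL = 0x35

[0] flags=0011 → (cmp)
[1] flags=0011 VC?F → skip
[2] flags=0011 VS?T → r2=0x98
[3] flags=0011 → (cmp)
[4] flags=0011 NE?T → r0=0x76
[5] flags=0011 HI?T → r3=0x01
[6] flags=0011 NE?T → r0=0xe2
[7] flags=0011 → (cmp)
[8] flags=0011 CS?T → r2=0x7e
[9] flags=0011 LE?T → r2=0x35
[10] flags=0011 GT?F → skip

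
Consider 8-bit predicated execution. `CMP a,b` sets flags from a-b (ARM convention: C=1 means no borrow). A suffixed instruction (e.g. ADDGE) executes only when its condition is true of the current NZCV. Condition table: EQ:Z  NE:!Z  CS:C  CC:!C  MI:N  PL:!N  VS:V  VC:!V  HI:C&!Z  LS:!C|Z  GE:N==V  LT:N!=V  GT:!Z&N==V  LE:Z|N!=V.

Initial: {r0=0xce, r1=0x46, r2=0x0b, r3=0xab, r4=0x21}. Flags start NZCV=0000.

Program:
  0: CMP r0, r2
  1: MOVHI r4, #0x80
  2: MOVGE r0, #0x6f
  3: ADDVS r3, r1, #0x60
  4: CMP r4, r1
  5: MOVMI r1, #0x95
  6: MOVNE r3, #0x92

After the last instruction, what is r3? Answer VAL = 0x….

VAL = 0x92

[0] flags=1010 → (cmp)
[1] flags=1010 HI?T → r4=0x80
[2] flags=1010 GE?F → skip
[3] flags=1010 VS?F → skip
[4] flags=0011 → (cmp)
[5] flags=0011 MI?F → skip
[6] flags=0011 NE?T → r3=0x92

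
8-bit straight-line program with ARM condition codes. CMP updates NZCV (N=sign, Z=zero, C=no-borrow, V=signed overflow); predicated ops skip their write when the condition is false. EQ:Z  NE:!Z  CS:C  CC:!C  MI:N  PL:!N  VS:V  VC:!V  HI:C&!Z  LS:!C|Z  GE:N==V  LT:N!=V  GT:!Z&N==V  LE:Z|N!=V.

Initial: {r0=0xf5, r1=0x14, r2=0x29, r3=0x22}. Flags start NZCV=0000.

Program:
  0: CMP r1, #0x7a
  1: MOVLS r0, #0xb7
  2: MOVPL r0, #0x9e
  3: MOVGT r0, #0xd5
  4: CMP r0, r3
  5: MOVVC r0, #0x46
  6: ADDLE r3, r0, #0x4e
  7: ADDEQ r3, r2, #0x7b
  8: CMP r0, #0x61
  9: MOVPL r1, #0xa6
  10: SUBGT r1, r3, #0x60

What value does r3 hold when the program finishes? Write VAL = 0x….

VAL = 0x94

[0] flags=1000 → (cmp)
[1] flags=1000 LS?T → r0=0xb7
[2] flags=1000 PL?F → skip
[3] flags=1000 GT?F → skip
[4] flags=1010 → (cmp)
[5] flags=1010 VC?T → r0=0x46
[6] flags=1010 LE?T → r3=0x94
[7] flags=1010 EQ?F → skip
[8] flags=1000 → (cmp)
[9] flags=1000 PL?F → skip
[10] flags=1000 GT?F → skip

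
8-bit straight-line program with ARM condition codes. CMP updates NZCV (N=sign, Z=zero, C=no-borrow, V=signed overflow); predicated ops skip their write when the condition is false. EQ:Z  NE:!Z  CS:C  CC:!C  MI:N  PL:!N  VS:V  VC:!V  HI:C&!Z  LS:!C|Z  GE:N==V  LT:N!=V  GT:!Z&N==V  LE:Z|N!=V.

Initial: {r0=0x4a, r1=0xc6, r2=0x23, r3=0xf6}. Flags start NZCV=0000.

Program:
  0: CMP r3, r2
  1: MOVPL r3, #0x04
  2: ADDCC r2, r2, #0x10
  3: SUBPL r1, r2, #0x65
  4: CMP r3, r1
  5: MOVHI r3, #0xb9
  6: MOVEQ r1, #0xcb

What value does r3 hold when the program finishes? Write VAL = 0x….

VAL = 0xb9

[0] flags=1010 → (cmp)
[1] flags=1010 PL?F → skip
[2] flags=1010 CC?F → skip
[3] flags=1010 PL?F → skip
[4] flags=0010 → (cmp)
[5] flags=0010 HI?T → r3=0xb9
[6] flags=0010 EQ?F → skip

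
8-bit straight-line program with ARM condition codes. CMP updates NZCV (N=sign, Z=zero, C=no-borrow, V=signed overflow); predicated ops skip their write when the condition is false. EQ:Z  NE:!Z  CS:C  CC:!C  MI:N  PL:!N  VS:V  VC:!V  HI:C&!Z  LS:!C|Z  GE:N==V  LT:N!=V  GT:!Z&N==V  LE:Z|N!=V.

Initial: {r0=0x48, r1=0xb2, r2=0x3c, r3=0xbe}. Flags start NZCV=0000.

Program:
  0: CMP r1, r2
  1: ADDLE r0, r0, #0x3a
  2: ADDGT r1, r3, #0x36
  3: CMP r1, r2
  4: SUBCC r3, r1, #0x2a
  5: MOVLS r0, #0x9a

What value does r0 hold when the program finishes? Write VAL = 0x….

VAL = 0x82

0: ✓ CMP  NZCV=0011
1: ✓ ADDLE  r0←0x82
2: · ADDGT
3: ✓ CMP  NZCV=0011
4: · SUBCC
5: · MOVLS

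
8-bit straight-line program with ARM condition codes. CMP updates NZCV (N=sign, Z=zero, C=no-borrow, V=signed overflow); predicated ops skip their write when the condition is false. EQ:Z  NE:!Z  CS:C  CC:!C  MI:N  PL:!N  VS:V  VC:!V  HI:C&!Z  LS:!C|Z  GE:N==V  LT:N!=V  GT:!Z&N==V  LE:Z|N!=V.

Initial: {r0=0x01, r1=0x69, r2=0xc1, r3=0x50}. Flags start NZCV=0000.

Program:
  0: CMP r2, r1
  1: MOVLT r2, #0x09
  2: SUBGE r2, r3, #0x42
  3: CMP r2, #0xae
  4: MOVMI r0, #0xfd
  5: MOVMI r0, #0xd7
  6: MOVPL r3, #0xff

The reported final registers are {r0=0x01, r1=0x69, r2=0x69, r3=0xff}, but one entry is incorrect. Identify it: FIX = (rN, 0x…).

0: ✓ CMP  NZCV=0011
1: ✓ MOVLT  r2←0x09
2: · SUBGE
3: ✓ CMP  NZCV=0000
4: · MOVMI
5: · MOVMI
6: ✓ MOVPL  r3←0xff

FIX = (r2, 0x09)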